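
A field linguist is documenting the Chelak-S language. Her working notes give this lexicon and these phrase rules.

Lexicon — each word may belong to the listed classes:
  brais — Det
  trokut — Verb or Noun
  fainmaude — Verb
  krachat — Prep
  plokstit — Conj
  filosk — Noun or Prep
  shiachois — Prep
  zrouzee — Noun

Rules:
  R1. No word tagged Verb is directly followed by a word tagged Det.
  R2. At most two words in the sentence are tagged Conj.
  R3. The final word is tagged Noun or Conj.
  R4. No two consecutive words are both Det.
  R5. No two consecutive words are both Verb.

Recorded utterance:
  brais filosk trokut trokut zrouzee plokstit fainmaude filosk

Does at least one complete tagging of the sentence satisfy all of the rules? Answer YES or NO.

Candidates per position — 1:brais {Det}; 2:filosk {Noun,Prep}; 3:trokut {Verb,Noun}; 4:trokut {Verb,Noun}; 5:zrouzee {Noun}; 6:plokstit {Conj}; 7:fainmaude {Verb}; 8:filosk {Noun,Prep}.
One satisfying assignment: Det Noun Noun Noun Noun Conj Verb Noun.
Check: rule 1 ok; rule 2 ok; rule 3 ok; rule 4 ok; rule 5 ok.

YES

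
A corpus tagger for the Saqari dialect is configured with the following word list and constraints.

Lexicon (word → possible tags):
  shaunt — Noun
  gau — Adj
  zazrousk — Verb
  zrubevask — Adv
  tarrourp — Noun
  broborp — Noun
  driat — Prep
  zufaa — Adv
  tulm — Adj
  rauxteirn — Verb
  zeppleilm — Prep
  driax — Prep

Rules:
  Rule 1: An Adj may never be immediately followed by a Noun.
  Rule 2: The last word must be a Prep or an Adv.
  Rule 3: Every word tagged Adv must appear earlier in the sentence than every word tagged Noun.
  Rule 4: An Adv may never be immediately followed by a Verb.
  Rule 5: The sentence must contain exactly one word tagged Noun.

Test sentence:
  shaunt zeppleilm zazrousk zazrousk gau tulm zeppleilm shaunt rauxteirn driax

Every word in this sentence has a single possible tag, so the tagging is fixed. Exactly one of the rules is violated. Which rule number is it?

5

Fixed tagging: Noun Prep Verb Verb Adj Adj Prep Noun Verb Prep.
Checking each rule: R1 ✓, R2 ✓, R3 ✓, R4 ✓, R5 ✗.
Only rule 5 fails.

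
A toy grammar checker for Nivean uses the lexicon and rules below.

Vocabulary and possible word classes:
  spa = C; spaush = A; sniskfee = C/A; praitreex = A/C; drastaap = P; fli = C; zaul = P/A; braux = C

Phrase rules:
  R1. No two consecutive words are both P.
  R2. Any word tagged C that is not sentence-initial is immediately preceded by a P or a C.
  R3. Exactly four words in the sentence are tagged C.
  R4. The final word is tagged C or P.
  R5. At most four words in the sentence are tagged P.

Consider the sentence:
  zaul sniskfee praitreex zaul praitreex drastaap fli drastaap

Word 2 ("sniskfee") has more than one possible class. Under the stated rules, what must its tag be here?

C

Candidates per position — 1:zaul {P,A}; 2:sniskfee {C,A}; 3:praitreex {A,C}; 4:zaul {P,A}; 5:praitreex {A,C}; 6:drastaap {P}; 7:fli {C}; 8:drastaap {P}.
Word 2 cannot be A — rule 3 would then fail for every completion. It is C.
Word 3 cannot be A — rule 3 would then fail for every completion. It is C.
Word 5 cannot be A — rule 3 would then fail for every completion. It is C.
Word 1 cannot be A — rule 2 would then fail for every completion. It is P.
Word 4 cannot be A — rule 2 would then fail for every completion. It is P.
So the tagging must be: P C C P C P C P.
Rule-by-rule: rule 1 ok; rule 2 ok; rule 3 ok; rule 4 ok; rule 5 ok.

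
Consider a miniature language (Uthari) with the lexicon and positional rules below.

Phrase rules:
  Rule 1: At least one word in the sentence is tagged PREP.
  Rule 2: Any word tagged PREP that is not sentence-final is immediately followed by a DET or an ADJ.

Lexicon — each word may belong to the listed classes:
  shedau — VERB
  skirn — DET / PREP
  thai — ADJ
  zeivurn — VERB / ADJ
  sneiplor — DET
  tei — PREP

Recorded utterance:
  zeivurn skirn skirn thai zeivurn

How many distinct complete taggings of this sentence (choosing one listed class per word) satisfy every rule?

8

Candidates per position — 1:zeivurn {VERB,ADJ}; 2:skirn {DET,PREP}; 3:skirn {DET,PREP}; 4:thai {ADJ}; 5:zeivurn {VERB,ADJ}.
There are 16 candidate sequences in total.
Checking each against the rules leaves 8 sequences.
Count = 8.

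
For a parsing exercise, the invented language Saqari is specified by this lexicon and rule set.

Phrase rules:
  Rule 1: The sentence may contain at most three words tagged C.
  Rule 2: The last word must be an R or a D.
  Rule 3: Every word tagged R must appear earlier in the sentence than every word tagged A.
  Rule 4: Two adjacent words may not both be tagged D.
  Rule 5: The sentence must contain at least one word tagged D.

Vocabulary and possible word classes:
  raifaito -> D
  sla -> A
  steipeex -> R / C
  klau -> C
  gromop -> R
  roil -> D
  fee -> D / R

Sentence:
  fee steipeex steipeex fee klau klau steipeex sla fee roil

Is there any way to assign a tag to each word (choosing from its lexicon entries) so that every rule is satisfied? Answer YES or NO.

NO

Candidates per position — 1:fee {D,R}; 2:steipeex {R,C}; 3:steipeex {R,C}; 4:fee {D,R}; 5:klau {C}; 6:klau {C}; 7:steipeex {R,C}; 8:sla {A}; 9:fee {D,R}; 10:roil {D}.
Every candidate sequence violates at least one rule; no consistent tagging exists.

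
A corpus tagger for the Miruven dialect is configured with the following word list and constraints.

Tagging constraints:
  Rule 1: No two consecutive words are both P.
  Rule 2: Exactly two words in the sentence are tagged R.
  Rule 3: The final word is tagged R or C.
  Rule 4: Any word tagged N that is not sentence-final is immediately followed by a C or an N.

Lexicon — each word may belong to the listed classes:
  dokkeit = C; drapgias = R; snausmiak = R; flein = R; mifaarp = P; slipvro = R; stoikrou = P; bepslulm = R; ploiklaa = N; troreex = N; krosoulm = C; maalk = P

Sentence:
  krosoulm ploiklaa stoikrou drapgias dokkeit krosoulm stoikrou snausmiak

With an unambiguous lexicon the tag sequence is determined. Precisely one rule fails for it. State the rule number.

Fixed tagging: C N P R C C P R.
Applying the rules: R1 holds, R2 holds, R3 holds, R4 violated.
Only rule 4 fails.

4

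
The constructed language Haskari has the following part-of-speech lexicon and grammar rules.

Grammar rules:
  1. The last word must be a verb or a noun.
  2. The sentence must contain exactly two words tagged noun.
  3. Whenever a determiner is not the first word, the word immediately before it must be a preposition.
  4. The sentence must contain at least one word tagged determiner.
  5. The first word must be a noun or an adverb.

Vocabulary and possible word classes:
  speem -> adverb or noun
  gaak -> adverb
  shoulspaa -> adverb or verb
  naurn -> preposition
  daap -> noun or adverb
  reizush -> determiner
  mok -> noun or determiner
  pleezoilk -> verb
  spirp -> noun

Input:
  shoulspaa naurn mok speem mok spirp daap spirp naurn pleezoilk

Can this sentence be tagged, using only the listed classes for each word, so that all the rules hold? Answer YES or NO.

Candidates per position — 1:shoulspaa {adverb,verb}; 2:naurn {preposition}; 3:mok {noun,determiner}; 4:speem {adverb,noun}; 5:mok {noun,determiner}; 6:spirp {noun}; 7:daap {noun,adverb}; 8:spirp {noun}; 9:naurn {preposition}; 10:pleezoilk {verb}.
Every candidate sequence violates at least one rule; no consistent tagging exists.

NO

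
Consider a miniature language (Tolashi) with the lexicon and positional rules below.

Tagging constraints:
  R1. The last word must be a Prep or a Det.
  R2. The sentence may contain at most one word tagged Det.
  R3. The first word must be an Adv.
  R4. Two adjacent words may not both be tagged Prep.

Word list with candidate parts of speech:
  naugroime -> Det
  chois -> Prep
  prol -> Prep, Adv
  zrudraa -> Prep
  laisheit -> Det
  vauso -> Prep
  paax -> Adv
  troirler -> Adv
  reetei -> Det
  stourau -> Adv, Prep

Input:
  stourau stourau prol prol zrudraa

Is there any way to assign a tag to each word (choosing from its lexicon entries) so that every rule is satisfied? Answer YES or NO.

YES

Candidates per position — 1:stourau {Adv,Prep}; 2:stourau {Adv,Prep}; 3:prol {Prep,Adv}; 4:prol {Prep,Adv}; 5:zrudraa {Prep}.
One satisfying assignment: Adv Adv Prep Adv Prep.
Rule-by-rule: rule 1 ✓; rule 2 ✓; rule 3 ✓; rule 4 ✓.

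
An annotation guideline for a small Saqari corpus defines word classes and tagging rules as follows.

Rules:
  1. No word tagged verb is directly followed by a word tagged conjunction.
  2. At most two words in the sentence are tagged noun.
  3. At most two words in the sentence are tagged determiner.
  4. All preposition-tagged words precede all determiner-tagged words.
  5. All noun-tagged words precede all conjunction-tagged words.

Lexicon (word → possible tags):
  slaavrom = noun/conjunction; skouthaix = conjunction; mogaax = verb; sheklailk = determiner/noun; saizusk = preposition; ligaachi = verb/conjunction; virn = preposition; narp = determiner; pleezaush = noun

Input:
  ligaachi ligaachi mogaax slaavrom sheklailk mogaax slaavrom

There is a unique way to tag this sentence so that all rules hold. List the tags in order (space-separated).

verb verb verb noun determiner verb noun

Candidates per position — 1:ligaachi {verb,conjunction}; 2:ligaachi {verb,conjunction}; 3:mogaax {verb}; 4:slaavrom {noun,conjunction}; 5:sheklailk {determiner,noun}; 6:mogaax {verb}; 7:slaavrom {noun,conjunction}.
Position 4: conjunction is ruled out by rule 1; that leaves noun.
Position 7: conjunction is ruled out by rule 1; that leaves noun.
Position 1: conjunction is ruled out by rule 5; that leaves verb.
Position 2: conjunction is ruled out by rule 1; that leaves verb.
Position 5: noun is ruled out by rule 2; that leaves determiner.
So the tagging must be: verb verb verb noun determiner verb noun.
Rule-by-rule: rule 1 holds; rule 2 holds; rule 3 holds; rule 4 holds; rule 5 holds.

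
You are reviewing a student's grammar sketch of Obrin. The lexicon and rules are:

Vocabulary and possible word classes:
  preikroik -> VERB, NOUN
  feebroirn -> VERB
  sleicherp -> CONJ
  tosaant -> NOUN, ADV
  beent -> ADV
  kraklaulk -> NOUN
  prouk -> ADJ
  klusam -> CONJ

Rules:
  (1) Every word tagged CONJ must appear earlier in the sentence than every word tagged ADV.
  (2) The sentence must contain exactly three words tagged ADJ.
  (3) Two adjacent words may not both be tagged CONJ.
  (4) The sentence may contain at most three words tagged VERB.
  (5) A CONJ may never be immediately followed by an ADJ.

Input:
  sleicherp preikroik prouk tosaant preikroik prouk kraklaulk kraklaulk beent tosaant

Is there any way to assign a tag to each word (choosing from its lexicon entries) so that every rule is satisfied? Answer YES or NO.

NO

Candidates per position — 1:sleicherp {CONJ}; 2:preikroik {VERB,NOUN}; 3:prouk {ADJ}; 4:tosaant {NOUN,ADV}; 5:preikroik {VERB,NOUN}; 6:prouk {ADJ}; 7:kraklaulk {NOUN}; 8:kraklaulk {NOUN}; 9:beent {ADV}; 10:tosaant {NOUN,ADV}.
Rule 2 cannot be satisfied by any choice of tags from the lexicon.
So there is no consistent tagging.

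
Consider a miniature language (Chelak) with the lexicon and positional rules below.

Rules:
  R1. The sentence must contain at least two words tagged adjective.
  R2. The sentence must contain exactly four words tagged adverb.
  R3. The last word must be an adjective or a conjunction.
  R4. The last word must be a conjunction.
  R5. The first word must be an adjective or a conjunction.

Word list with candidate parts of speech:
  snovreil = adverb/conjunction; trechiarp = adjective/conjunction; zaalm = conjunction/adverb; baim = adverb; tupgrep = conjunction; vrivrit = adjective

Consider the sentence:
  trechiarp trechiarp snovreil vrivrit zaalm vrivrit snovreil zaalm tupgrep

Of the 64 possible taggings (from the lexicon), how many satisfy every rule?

Candidates per position — 1:trechiarp {adjective,conjunction}; 2:trechiarp {adjective,conjunction}; 3:snovreil {adverb,conjunction}; 4:vrivrit {adjective}; 5:zaalm {conjunction,adverb}; 6:vrivrit {adjective}; 7:snovreil {adverb,conjunction}; 8:zaalm {conjunction,adverb}; 9:tupgrep {conjunction}.
There are 64 candidate sequences in total.
The sequences that satisfy every rule: adjective adjective adverb adjective adverb adjective adverb adverb conjunction; adjective conjunction adverb adjective adverb adjective adverb adverb conjunction; conjunction adjective adverb adjective adverb adjective adverb adverb conjunction; conjunction conjunction adverb adjective adverb adjective adverb adverb conjunction.
Count = 4.

4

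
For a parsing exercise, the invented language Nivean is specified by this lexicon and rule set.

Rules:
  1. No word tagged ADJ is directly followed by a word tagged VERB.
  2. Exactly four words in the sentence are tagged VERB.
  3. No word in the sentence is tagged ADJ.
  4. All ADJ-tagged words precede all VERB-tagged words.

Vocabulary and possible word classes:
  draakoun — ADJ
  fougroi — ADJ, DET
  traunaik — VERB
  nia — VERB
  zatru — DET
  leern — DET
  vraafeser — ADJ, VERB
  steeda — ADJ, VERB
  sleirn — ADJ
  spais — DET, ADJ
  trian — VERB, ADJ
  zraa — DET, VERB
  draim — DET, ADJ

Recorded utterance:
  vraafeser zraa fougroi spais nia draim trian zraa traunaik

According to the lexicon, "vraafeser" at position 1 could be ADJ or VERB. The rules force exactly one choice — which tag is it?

Candidates per position — 1:vraafeser {ADJ,VERB}; 2:zraa {DET,VERB}; 3:fougroi {ADJ,DET}; 4:spais {DET,ADJ}; 5:nia {VERB}; 6:draim {DET,ADJ}; 7:trian {VERB,ADJ}; 8:zraa {DET,VERB}; 9:traunaik {VERB}.
If word 1 were ADJ, no tagging could satisfy rule 3; so word 1 is VERB.
If word 3 were ADJ, no tagging could satisfy rule 3; so word 3 is DET.
If word 4 were ADJ, no tagging could satisfy rule 1; so word 4 is DET.
If word 6 were ADJ, no tagging could satisfy rule 3; so word 6 is DET.
If word 7 were ADJ, no tagging could satisfy rule 3; so word 7 is VERB.
If word 8 were VERB, no tagging could satisfy rule 2; so word 8 is DET.
If word 2 were VERB, no tagging could satisfy rule 2; so word 2 is DET.
So the tagging must be: VERB DET DET DET VERB DET VERB DET VERB.
Check: rule 1 holds; rule 2 holds; rule 3 holds; rule 4 holds.

VERB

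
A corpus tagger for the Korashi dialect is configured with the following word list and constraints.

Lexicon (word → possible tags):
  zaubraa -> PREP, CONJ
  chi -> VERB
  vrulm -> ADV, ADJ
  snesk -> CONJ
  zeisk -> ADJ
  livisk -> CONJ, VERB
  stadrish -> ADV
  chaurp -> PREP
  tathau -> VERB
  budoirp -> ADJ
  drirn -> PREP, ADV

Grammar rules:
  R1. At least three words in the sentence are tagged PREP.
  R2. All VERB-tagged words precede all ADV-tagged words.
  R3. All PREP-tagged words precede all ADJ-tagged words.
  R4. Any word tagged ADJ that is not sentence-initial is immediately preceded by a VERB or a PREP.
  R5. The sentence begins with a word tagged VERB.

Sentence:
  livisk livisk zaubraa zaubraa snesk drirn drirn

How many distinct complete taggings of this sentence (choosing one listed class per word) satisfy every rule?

Candidates per position — 1:livisk {CONJ,VERB}; 2:livisk {CONJ,VERB}; 3:zaubraa {PREP,CONJ}; 4:zaubraa {PREP,CONJ}; 5:snesk {CONJ}; 6:drirn {PREP,ADV}; 7:drirn {PREP,ADV}.
There are 64 candidate sequences in total.
Checking each against the rules leaves 10 sequences.
Count = 10.

10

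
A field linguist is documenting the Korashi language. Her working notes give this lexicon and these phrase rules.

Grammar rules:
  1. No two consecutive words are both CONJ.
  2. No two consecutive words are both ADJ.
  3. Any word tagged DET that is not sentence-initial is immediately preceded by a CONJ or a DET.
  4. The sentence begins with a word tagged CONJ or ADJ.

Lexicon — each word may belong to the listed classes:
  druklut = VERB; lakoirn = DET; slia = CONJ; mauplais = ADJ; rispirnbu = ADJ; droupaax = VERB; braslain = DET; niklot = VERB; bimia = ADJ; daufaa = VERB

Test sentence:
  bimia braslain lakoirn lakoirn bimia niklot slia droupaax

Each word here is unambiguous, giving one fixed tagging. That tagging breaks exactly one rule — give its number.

3

Fixed tagging: ADJ DET DET DET ADJ VERB CONJ VERB.
Rule check: R1 pass, R2 pass, R3 fail, R4 pass.
Only rule 3 fails.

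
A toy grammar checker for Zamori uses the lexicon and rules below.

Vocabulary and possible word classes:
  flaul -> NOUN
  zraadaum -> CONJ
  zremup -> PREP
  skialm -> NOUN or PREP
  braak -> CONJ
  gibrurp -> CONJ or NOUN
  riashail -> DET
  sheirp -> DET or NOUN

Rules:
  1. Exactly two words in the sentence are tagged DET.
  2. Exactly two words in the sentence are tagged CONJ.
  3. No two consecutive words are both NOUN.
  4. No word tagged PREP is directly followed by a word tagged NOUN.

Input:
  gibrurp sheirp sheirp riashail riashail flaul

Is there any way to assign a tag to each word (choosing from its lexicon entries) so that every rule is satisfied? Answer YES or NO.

NO

Candidates per position — 1:gibrurp {CONJ,NOUN}; 2:sheirp {DET,NOUN}; 3:sheirp {DET,NOUN}; 4:riashail {DET}; 5:riashail {DET}; 6:flaul {NOUN}.
Rule 2 cannot be satisfied by any choice of tags from the lexicon.
So there is no consistent tagging.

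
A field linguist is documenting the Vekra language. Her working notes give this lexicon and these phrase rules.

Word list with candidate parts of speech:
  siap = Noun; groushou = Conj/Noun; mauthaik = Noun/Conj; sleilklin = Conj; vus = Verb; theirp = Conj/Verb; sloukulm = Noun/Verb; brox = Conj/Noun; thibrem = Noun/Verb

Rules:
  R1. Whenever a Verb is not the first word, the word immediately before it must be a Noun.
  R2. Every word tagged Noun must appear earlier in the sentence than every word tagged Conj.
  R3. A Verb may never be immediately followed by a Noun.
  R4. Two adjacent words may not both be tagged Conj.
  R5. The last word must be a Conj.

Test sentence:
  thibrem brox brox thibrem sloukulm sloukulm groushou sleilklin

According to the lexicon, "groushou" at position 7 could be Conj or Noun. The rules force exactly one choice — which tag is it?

Candidates per position — 1:thibrem {Noun,Verb}; 2:brox {Conj,Noun}; 3:brox {Conj,Noun}; 4:thibrem {Noun,Verb}; 5:sloukulm {Noun,Verb}; 6:sloukulm {Noun,Verb}; 7:groushou {Conj,Noun}; 8:sleilklin {Conj}.
If word 7 were Conj, no tagging could satisfy rule 4; so word 7 is Noun.
If word 2 were Conj, no tagging could satisfy rule 2; so word 2 is Noun.
If word 3 were Conj, no tagging could satisfy rule 2; so word 3 is Noun.
If word 4 were Verb, no tagging could satisfy rule 3; so word 4 is Noun.
If word 5 were Verb, no tagging could satisfy rule 3; so word 5 is Noun.
If word 6 were Verb, no tagging could satisfy rule 3; so word 6 is Noun.
If word 1 were Verb, no tagging could satisfy rule 3; so word 1 is Noun.
The only consistent sequence is: Noun Noun Noun Noun Noun Noun Noun Conj.
Rule-by-rule: rule 1 satisfied; rule 2 satisfied; rule 3 satisfied; rule 4 satisfied; rule 5 satisfied.

Noun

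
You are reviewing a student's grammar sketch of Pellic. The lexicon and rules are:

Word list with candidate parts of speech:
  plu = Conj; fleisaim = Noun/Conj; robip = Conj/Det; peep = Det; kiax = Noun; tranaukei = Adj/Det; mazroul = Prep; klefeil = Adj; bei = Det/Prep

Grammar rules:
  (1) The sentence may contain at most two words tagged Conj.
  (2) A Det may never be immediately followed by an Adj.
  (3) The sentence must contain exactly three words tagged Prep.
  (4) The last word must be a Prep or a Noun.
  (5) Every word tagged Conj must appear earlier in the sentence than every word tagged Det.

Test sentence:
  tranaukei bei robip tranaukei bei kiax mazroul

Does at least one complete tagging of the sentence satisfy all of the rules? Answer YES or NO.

Candidates per position — 1:tranaukei {Adj,Det}; 2:bei {Det,Prep}; 3:robip {Conj,Det}; 4:tranaukei {Adj,Det}; 5:bei {Det,Prep}; 6:kiax {Noun}; 7:mazroul {Prep}.
One satisfying assignment: Adj Prep Det Det Prep Noun Prep.
Rule-by-rule: rule 1 ok; rule 2 ok; rule 3 ok; rule 4 ok; rule 5 ok.

YES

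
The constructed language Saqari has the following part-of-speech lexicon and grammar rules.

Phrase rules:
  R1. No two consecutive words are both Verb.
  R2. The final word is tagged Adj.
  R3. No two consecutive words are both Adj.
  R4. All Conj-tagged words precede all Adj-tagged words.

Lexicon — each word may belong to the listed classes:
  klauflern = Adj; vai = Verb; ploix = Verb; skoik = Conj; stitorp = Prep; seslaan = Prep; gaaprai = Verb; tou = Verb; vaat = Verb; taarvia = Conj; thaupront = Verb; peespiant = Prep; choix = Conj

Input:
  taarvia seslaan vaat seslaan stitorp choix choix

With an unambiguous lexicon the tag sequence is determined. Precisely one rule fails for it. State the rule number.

Fixed tagging: Conj Prep Verb Prep Prep Conj Conj.
Rule check: R1 ✓, R2 ✗, R3 ✓, R4 ✓.
Only rule 2 fails.

2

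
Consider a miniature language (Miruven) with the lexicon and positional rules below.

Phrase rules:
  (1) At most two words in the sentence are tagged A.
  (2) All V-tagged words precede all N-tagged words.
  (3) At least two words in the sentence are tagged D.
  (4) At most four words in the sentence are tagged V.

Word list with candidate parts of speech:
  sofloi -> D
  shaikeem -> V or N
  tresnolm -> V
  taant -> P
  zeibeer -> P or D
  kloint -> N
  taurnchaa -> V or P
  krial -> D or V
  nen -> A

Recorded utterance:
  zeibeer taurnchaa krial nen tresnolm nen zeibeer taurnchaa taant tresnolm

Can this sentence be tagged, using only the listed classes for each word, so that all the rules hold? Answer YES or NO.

YES

Candidates per position — 1:zeibeer {P,D}; 2:taurnchaa {V,P}; 3:krial {D,V}; 4:nen {A}; 5:tresnolm {V}; 6:nen {A}; 7:zeibeer {P,D}; 8:taurnchaa {V,P}; 9:taant {P}; 10:tresnolm {V}.
One satisfying assignment: D P D A V A D P P V.
Rule-by-rule: rule 1 satisfied; rule 2 satisfied; rule 3 satisfied; rule 4 satisfied.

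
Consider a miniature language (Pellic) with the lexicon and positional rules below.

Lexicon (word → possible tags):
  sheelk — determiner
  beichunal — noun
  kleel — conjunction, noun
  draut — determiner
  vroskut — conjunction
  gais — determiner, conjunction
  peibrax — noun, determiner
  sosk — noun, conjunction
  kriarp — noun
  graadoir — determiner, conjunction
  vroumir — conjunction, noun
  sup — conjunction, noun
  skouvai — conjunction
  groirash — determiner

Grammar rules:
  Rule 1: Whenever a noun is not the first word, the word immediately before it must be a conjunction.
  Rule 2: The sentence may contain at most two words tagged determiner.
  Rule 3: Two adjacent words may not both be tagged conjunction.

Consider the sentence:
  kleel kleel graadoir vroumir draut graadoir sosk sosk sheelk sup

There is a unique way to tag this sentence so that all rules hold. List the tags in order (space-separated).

Candidates per position — 1:kleel {conjunction,noun}; 2:kleel {conjunction,noun}; 3:graadoir {determiner,conjunction}; 4:vroumir {conjunction,noun}; 5:draut {determiner}; 6:graadoir {determiner,conjunction}; 7:sosk {noun,conjunction}; 8:sosk {noun,conjunction}; 9:sheelk {determiner}; 10:sup {conjunction,noun}.
If word 3 were determiner, no tagging could satisfy rule 2; so word 3 is conjunction.
If word 4 were conjunction, no tagging could satisfy rule 3; so word 4 is noun.
If word 6 were determiner, no tagging could satisfy rule 2; so word 6 is conjunction.
If word 7 were conjunction, no tagging could satisfy rule 3; so word 7 is noun.
If word 8 were noun, no tagging could satisfy rule 1; so word 8 is conjunction.
If word 10 were noun, no tagging could satisfy rule 1; so word 10 is conjunction.
If word 2 were conjunction, no tagging could satisfy rule 3; so word 2 is noun.
If word 1 were noun, no tagging could satisfy rule 1; so word 1 is conjunction.
So the tagging must be: conjunction noun conjunction noun determiner conjunction noun conjunction determiner conjunction.
Checking: rule 1 ✓; rule 2 ✓; rule 3 ✓.

conjunction noun conjunction noun determiner conjunction noun conjunction determiner conjunction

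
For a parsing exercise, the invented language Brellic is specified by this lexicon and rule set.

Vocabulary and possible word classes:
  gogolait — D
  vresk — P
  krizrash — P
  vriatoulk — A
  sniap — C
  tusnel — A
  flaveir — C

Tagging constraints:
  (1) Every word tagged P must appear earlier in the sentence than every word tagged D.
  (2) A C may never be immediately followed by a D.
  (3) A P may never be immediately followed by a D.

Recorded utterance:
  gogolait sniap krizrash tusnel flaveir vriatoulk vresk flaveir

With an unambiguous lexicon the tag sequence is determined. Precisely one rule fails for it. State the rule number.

Fixed tagging: D C P A C A P C.
Checking each rule: R1 fail, R2 pass, R3 pass.
Only rule 1 fails.

1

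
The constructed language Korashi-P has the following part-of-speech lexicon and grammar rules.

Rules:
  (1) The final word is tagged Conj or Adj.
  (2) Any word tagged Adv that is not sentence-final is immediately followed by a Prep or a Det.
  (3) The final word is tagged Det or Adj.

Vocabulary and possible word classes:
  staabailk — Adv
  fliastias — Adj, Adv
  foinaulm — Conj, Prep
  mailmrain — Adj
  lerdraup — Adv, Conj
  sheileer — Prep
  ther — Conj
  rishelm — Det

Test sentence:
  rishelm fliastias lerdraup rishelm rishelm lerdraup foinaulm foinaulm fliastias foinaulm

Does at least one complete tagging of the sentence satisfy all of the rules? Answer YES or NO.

NO

Candidates per position — 1:rishelm {Det}; 2:fliastias {Adj,Adv}; 3:lerdraup {Adv,Conj}; 4:rishelm {Det}; 5:rishelm {Det}; 6:lerdraup {Adv,Conj}; 7:foinaulm {Conj,Prep}; 8:foinaulm {Conj,Prep}; 9:fliastias {Adj,Adv}; 10:foinaulm {Conj,Prep}.
Rule 3 cannot be satisfied by any choice of tags from the lexicon.
So there is no consistent tagging.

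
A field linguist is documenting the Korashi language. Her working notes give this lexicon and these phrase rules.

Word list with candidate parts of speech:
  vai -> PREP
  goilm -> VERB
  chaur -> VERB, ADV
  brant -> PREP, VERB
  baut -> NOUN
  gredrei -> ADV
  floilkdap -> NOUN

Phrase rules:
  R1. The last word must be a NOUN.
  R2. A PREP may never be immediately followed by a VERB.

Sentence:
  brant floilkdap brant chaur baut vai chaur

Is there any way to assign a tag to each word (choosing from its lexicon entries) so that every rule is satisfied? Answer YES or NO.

NO

Candidates per position — 1:brant {PREP,VERB}; 2:floilkdap {NOUN}; 3:brant {PREP,VERB}; 4:chaur {VERB,ADV}; 5:baut {NOUN}; 6:vai {PREP}; 7:chaur {VERB,ADV}.
Rule 1 cannot be satisfied by any choice of tags from the lexicon.
So there is no consistent tagging.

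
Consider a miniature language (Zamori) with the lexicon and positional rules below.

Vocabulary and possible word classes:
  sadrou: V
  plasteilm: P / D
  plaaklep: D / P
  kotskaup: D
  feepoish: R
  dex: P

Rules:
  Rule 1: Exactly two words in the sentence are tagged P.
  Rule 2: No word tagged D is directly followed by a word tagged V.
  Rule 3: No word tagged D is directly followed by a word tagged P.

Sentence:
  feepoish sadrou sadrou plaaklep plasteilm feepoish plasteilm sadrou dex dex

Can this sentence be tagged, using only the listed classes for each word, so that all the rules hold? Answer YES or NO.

NO

Candidates per position — 1:feepoish {R}; 2:sadrou {V}; 3:sadrou {V}; 4:plaaklep {D,P}; 5:plasteilm {P,D}; 6:feepoish {R}; 7:plasteilm {P,D}; 8:sadrou {V}; 9:dex {P}; 10:dex {P}.
Every candidate sequence violates at least one rule; no consistent tagging exists.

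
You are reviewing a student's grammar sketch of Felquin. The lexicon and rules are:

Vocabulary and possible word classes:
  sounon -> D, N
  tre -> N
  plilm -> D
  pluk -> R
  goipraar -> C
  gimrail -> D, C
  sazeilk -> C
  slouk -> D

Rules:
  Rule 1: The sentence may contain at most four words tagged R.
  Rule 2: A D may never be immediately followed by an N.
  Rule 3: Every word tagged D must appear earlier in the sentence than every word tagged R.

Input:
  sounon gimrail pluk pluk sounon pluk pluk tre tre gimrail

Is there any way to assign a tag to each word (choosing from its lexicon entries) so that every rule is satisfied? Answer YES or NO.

YES

Candidates per position — 1:sounon {D,N}; 2:gimrail {D,C}; 3:pluk {R}; 4:pluk {R}; 5:sounon {D,N}; 6:pluk {R}; 7:pluk {R}; 8:tre {N}; 9:tre {N}; 10:gimrail {D,C}.
One satisfying assignment: N C R R N R R N N C.
Rule-by-rule: rule 1 ✓; rule 2 ✓; rule 3 ✓.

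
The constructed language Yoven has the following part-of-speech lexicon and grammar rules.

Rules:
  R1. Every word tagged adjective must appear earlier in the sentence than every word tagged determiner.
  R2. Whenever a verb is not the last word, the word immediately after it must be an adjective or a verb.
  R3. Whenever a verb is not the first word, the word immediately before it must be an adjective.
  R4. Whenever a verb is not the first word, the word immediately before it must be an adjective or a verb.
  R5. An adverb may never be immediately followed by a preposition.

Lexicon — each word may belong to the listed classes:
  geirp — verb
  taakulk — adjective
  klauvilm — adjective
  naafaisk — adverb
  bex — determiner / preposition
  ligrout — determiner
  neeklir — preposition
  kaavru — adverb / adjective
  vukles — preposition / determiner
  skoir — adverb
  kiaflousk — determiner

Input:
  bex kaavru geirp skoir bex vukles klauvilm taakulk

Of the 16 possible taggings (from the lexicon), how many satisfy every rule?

0

Candidates per position — 1:bex {determiner,preposition}; 2:kaavru {adverb,adjective}; 3:geirp {verb}; 4:skoir {adverb}; 5:bex {determiner,preposition}; 6:vukles {preposition,determiner}; 7:klauvilm {adjective}; 8:taakulk {adjective}.
There are 16 candidate sequences in total.
Rule 2 cannot be satisfied by any choice of tags from the lexicon.
So there is no consistent tagging.
Count = 0.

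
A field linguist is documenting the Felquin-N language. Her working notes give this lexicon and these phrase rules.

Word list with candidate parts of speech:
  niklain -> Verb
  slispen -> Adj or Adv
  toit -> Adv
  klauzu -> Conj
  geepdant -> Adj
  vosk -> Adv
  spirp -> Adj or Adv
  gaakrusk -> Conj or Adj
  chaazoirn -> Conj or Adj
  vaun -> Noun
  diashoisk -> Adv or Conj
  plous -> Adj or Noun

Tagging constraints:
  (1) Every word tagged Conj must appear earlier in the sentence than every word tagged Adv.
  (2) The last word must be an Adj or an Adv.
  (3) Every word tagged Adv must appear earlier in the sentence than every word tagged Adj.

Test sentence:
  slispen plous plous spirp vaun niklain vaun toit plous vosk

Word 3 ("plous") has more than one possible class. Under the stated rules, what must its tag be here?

Noun

Candidates per position — 1:slispen {Adj,Adv}; 2:plous {Adj,Noun}; 3:plous {Adj,Noun}; 4:spirp {Adj,Adv}; 5:vaun {Noun}; 6:niklain {Verb}; 7:vaun {Noun}; 8:toit {Adv}; 9:plous {Adj,Noun}; 10:vosk {Adv}.
Position 1: tagging it Adj would leave rule 3 unsatisfiable, so it must be Adv.
Position 2: tagging it Adj would leave rule 3 unsatisfiable, so it must be Noun.
Position 3: tagging it Adj would leave rule 3 unsatisfiable, so it must be Noun.
Position 4: tagging it Adj would leave rule 3 unsatisfiable, so it must be Adv.
Position 9: tagging it Adj would leave rule 3 unsatisfiable, so it must be Noun.
That leaves exactly one tagging: Adv Noun Noun Adv Noun Verb Noun Adv Noun Adv.
Rule-by-rule: rule 1 holds; rule 2 holds; rule 3 holds.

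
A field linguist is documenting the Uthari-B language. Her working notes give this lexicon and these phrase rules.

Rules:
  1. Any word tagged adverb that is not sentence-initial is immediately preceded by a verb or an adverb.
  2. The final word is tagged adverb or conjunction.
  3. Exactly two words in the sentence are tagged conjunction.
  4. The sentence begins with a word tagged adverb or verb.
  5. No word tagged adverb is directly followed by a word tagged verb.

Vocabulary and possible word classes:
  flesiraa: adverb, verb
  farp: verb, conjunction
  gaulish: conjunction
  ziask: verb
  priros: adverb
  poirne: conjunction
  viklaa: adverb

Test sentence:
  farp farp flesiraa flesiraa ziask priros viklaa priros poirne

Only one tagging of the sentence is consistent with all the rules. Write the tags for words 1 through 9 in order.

verb conjunction verb verb verb adverb adverb adverb conjunction

Candidates per position — 1:farp {verb,conjunction}; 2:farp {verb,conjunction}; 3:flesiraa {adverb,verb}; 4:flesiraa {adverb,verb}; 5:ziask {verb}; 6:priros {adverb}; 7:viklaa {adverb}; 8:priros {adverb}; 9:poirne {conjunction}.
If word 1 were conjunction, no tagging could satisfy rule 4; so word 1 is verb.
If word 2 were verb, no tagging could satisfy rule 3; so word 2 is conjunction.
If word 3 were adverb, no tagging could satisfy rule 1; so word 3 is verb.
If word 4 were adverb, no tagging could satisfy rule 5; so word 4 is verb.
That leaves exactly one tagging: verb conjunction verb verb verb adverb adverb adverb conjunction.
Rule-by-rule: rule 1 ✓; rule 2 ✓; rule 3 ✓; rule 4 ✓; rule 5 ✓.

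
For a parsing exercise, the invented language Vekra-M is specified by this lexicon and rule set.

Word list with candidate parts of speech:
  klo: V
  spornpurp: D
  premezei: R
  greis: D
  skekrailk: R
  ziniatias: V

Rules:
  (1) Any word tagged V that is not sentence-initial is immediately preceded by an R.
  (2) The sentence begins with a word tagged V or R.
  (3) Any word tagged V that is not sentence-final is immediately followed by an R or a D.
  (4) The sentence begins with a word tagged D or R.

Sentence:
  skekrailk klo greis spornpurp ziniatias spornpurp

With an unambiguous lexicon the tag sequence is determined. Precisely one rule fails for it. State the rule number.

1

Fixed tagging: R V D D V D.
Applying the rules: R1 fail, R2 pass, R3 pass, R4 pass.
Only rule 1 fails.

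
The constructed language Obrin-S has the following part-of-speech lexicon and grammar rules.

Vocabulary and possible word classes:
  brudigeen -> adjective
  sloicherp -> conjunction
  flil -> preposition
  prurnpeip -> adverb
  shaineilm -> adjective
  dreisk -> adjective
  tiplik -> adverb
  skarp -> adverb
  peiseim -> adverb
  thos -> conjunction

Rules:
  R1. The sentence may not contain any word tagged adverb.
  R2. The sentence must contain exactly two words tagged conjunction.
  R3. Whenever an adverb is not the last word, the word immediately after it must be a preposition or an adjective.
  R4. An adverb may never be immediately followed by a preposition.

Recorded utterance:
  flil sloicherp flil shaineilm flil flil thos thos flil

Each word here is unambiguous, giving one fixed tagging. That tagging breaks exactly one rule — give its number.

2

Fixed tagging: preposition conjunction preposition adjective preposition preposition conjunction conjunction preposition.
Applying the rules: R1 ✓, R2 ✗, R3 ✓, R4 ✓.
Only rule 2 fails.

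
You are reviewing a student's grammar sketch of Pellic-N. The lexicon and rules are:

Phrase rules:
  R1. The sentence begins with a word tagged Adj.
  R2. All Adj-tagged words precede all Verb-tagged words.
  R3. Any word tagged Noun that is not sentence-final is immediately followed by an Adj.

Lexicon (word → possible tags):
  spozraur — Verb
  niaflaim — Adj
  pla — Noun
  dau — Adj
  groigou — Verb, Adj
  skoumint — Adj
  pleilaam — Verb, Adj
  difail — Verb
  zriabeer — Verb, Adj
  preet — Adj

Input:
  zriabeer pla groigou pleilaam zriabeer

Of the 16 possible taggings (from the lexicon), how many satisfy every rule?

Candidates per position — 1:zriabeer {Verb,Adj}; 2:pla {Noun}; 3:groigou {Verb,Adj}; 4:pleilaam {Verb,Adj}; 5:zriabeer {Verb,Adj}.
There are 16 candidate sequences in total.
The sequences that satisfy every rule: Adj Noun Adj Verb Verb; Adj Noun Adj Adj Verb; Adj Noun Adj Adj Adj.
Count = 3.

3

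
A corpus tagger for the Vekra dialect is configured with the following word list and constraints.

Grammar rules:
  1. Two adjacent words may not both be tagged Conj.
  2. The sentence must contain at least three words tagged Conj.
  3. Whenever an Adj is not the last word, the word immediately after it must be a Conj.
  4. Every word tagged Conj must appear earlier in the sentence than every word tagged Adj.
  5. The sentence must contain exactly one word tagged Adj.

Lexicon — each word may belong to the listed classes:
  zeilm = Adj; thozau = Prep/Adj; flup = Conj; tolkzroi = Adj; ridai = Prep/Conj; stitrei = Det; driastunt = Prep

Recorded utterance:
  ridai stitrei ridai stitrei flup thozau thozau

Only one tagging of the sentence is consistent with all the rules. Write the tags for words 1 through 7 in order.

Conj Det Conj Det Conj Prep Adj

Candidates per position — 1:ridai {Prep,Conj}; 2:stitrei {Det}; 3:ridai {Prep,Conj}; 4:stitrei {Det}; 5:flup {Conj}; 6:thozau {Prep,Adj}; 7:thozau {Prep,Adj}.
Position 1: tagging it Prep would leave rule 2 unsatisfiable, so it must be Conj.
Position 3: tagging it Prep would leave rule 2 unsatisfiable, so it must be Conj.
Position 6: tagging it Adj would leave rule 3 unsatisfiable, so it must be Prep.
Position 7: tagging it Prep would leave rule 5 unsatisfiable, so it must be Adj.
The only consistent sequence is: Conj Det Conj Det Conj Prep Adj.
Checking: rule 1 holds; rule 2 holds; rule 3 holds; rule 4 holds; rule 5 holds.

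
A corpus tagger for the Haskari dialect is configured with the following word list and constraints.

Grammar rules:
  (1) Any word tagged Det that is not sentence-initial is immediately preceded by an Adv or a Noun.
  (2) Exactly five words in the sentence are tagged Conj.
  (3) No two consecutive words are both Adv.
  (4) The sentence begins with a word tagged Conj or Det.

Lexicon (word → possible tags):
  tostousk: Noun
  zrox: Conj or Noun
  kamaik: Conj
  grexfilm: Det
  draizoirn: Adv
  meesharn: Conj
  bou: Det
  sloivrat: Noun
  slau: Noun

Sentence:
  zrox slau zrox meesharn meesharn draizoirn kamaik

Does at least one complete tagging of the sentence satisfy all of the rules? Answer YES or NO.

Candidates per position — 1:zrox {Conj,Noun}; 2:slau {Noun}; 3:zrox {Conj,Noun}; 4:meesharn {Conj}; 5:meesharn {Conj}; 6:draizoirn {Adv}; 7:kamaik {Conj}.
One satisfying assignment: Conj Noun Conj Conj Conj Adv Conj.
Check: rule 1 satisfied; rule 2 satisfied; rule 3 satisfied; rule 4 satisfied.

YES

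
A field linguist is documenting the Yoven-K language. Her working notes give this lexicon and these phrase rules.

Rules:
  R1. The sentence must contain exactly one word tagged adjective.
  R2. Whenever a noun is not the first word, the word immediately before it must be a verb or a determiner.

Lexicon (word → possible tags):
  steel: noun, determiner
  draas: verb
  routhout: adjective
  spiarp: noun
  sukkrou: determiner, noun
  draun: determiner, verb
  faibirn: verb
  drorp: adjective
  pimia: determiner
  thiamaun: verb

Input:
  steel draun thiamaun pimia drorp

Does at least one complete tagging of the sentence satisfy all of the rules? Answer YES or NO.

Candidates per position — 1:steel {noun,determiner}; 2:draun {determiner,verb}; 3:thiamaun {verb}; 4:pimia {determiner}; 5:drorp {adjective}.
One satisfying assignment: noun verb verb determiner adjective.
Check: rule 1 ✓; rule 2 ✓.

YES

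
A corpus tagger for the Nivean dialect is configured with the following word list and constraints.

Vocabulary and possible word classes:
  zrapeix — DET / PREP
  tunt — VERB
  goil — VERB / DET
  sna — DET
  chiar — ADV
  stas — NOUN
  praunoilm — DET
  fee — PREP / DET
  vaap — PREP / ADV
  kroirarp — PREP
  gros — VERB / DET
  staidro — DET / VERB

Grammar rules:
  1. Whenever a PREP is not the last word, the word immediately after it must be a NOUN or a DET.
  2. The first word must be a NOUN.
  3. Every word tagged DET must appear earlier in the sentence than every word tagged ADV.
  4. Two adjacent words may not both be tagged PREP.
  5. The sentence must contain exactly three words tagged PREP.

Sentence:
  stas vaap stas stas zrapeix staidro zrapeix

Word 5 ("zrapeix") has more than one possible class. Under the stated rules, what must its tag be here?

PREP

Candidates per position — 1:stas {NOUN}; 2:vaap {PREP,ADV}; 3:stas {NOUN}; 4:stas {NOUN}; 5:zrapeix {DET,PREP}; 6:staidro {DET,VERB}; 7:zrapeix {DET,PREP}.
If word 2 were ADV, no tagging could satisfy rule 5; so word 2 is PREP.
If word 5 were DET, no tagging could satisfy rule 5; so word 5 is PREP.
If word 6 were VERB, no tagging could satisfy rule 1; so word 6 is DET.
If word 7 were DET, no tagging could satisfy rule 5; so word 7 is PREP.
The only consistent sequence is: NOUN PREP NOUN NOUN PREP DET PREP.
Verifying each rule — rule 1 ok; rule 2 ok; rule 3 ok; rule 4 ok; rule 5 ok.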